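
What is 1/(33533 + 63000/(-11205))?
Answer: 249/8348317 ≈ 2.9826e-5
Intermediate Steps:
1/(33533 + 63000/(-11205)) = 1/(33533 + 63000*(-1/11205)) = 1/(33533 - 1400/249) = 1/(8348317/249) = 249/8348317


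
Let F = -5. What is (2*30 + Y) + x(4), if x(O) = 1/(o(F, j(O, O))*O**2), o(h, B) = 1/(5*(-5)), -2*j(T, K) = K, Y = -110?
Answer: -825/16 ≈ -51.563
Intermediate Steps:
j(T, K) = -K/2
o(h, B) = -1/25 (o(h, B) = (1/5)*(-1/5) = -1/25)
x(O) = -25/O**2 (x(O) = 1/(-O**2/25) = -25/O**2)
(2*30 + Y) + x(4) = (2*30 - 110) - 25/4**2 = (60 - 110) - 25*1/16 = -50 - 25/16 = -825/16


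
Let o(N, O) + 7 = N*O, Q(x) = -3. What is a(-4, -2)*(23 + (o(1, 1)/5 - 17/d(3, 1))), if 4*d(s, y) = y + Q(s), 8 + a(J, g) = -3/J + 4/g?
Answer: -10323/20 ≈ -516.15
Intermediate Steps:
a(J, g) = -8 - 3/J + 4/g (a(J, g) = -8 + (-3/J + 4/g) = -8 - 3/J + 4/g)
o(N, O) = -7 + N*O
d(s, y) = -¾ + y/4 (d(s, y) = (y - 3)/4 = (-3 + y)/4 = -¾ + y/4)
a(-4, -2)*(23 + (o(1, 1)/5 - 17/d(3, 1))) = (-8 - 3/(-4) + 4/(-2))*(23 + ((-7 + 1*1)/5 - 17/(-¾ + (¼)*1))) = (-8 - 3*(-¼) + 4*(-½))*(23 + ((-7 + 1)*(⅕) - 17/(-¾ + ¼))) = (-8 + ¾ - 2)*(23 + (-6*⅕ - 17/(-½))) = -37*(23 + (-6/5 - 17*(-2)))/4 = -37*(23 + (-6/5 + 34))/4 = -37*(23 + 164/5)/4 = -37/4*279/5 = -10323/20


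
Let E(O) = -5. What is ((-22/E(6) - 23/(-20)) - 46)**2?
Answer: 654481/400 ≈ 1636.2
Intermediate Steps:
((-22/E(6) - 23/(-20)) - 46)**2 = ((-22/(-5) - 23/(-20)) - 46)**2 = ((-22*(-1/5) - 23*(-1/20)) - 46)**2 = ((22/5 + 23/20) - 46)**2 = (111/20 - 46)**2 = (-809/20)**2 = 654481/400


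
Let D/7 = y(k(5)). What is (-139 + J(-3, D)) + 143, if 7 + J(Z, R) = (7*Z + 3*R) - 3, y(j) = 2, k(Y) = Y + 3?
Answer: 15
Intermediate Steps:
k(Y) = 3 + Y
D = 14 (D = 7*2 = 14)
J(Z, R) = -10 + 3*R + 7*Z (J(Z, R) = -7 + ((7*Z + 3*R) - 3) = -7 + ((3*R + 7*Z) - 3) = -7 + (-3 + 3*R + 7*Z) = -10 + 3*R + 7*Z)
(-139 + J(-3, D)) + 143 = (-139 + (-10 + 3*14 + 7*(-3))) + 143 = (-139 + (-10 + 42 - 21)) + 143 = (-139 + 11) + 143 = -128 + 143 = 15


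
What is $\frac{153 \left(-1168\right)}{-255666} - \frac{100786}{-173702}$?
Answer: $\frac{4734066307}{3700807961} \approx 1.2792$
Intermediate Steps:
$\frac{153 \left(-1168\right)}{-255666} - \frac{100786}{-173702} = \left(-178704\right) \left(- \frac{1}{255666}\right) - - \frac{50393}{86851} = \frac{29784}{42611} + \frac{50393}{86851} = \frac{4734066307}{3700807961}$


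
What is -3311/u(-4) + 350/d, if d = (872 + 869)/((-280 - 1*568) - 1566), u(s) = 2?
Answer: -7454251/3482 ≈ -2140.8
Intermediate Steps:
d = -1741/2414 (d = 1741/((-280 - 568) - 1566) = 1741/(-848 - 1566) = 1741/(-2414) = 1741*(-1/2414) = -1741/2414 ≈ -0.72121)
-3311/u(-4) + 350/d = -3311/2 + 350/(-1741/2414) = -3311*1/2 + 350*(-2414/1741) = -3311/2 - 844900/1741 = -7454251/3482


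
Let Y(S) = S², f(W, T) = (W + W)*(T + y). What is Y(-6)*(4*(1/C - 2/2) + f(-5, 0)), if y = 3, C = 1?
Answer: -1080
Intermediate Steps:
f(W, T) = 2*W*(3 + T) (f(W, T) = (W + W)*(T + 3) = (2*W)*(3 + T) = 2*W*(3 + T))
Y(-6)*(4*(1/C - 2/2) + f(-5, 0)) = (-6)²*(4*(1/1 - 2/2) + 2*(-5)*(3 + 0)) = 36*(4*(1*1 - 2*½) + 2*(-5)*3) = 36*(4*(1 - 1) - 30) = 36*(4*0 - 30) = 36*(0 - 30) = 36*(-30) = -1080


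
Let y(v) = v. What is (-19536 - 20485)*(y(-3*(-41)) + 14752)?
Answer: -595312375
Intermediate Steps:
(-19536 - 20485)*(y(-3*(-41)) + 14752) = (-19536 - 20485)*(-3*(-41) + 14752) = -40021*(123 + 14752) = -40021*14875 = -595312375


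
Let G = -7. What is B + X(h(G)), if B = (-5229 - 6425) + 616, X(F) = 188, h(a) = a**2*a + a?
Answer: -10850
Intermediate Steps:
h(a) = a + a**3 (h(a) = a**3 + a = a + a**3)
B = -11038 (B = -11654 + 616 = -11038)
B + X(h(G)) = -11038 + 188 = -10850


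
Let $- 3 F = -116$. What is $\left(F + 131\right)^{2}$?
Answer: $\frac{259081}{9} \approx 28787.0$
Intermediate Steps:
$F = \frac{116}{3}$ ($F = \left(- \frac{1}{3}\right) \left(-116\right) = \frac{116}{3} \approx 38.667$)
$\left(F + 131\right)^{2} = \left(\frac{116}{3} + 131\right)^{2} = \left(\frac{509}{3}\right)^{2} = \frac{259081}{9}$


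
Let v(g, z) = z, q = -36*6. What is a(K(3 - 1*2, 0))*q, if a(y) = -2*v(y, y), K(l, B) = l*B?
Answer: 0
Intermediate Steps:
q = -216
K(l, B) = B*l
a(y) = -2*y
a(K(3 - 1*2, 0))*q = -0*(3 - 1*2)*(-216) = -0*(3 - 2)*(-216) = -0*(-216) = -2*0*(-216) = 0*(-216) = 0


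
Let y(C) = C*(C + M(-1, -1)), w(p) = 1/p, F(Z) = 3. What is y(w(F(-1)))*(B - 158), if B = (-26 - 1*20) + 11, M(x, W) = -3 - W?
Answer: 965/9 ≈ 107.22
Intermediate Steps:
B = -35 (B = (-26 - 20) + 11 = -46 + 11 = -35)
y(C) = C*(-2 + C) (y(C) = C*(C + (-3 - 1*(-1))) = C*(C + (-3 + 1)) = C*(C - 2) = C*(-2 + C))
y(w(F(-1)))*(B - 158) = ((-2 + 1/3)/3)*(-35 - 158) = ((-2 + ⅓)/3)*(-193) = ((⅓)*(-5/3))*(-193) = -5/9*(-193) = 965/9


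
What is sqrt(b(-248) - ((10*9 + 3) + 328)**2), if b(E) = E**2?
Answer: I*sqrt(115737) ≈ 340.2*I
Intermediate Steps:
sqrt(b(-248) - ((10*9 + 3) + 328)**2) = sqrt((-248)**2 - ((10*9 + 3) + 328)**2) = sqrt(61504 - ((90 + 3) + 328)**2) = sqrt(61504 - (93 + 328)**2) = sqrt(61504 - 1*421**2) = sqrt(61504 - 1*177241) = sqrt(61504 - 177241) = sqrt(-115737) = I*sqrt(115737)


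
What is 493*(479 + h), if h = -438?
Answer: 20213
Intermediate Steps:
493*(479 + h) = 493*(479 - 438) = 493*41 = 20213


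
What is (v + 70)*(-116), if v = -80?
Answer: 1160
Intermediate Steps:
(v + 70)*(-116) = (-80 + 70)*(-116) = -10*(-116) = 1160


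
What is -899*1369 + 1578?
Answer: -1229153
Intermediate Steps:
-899*1369 + 1578 = -1230731 + 1578 = -1229153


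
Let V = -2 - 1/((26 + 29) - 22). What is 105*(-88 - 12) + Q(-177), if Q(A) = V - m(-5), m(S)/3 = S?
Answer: -346072/33 ≈ -10487.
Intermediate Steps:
m(S) = 3*S
V = -67/33 (V = -2 - 1/(55 - 22) = -2 - 1/33 = -67/33 ≈ -2.0303)
Q(A) = 428/33 (Q(A) = -67/33 - 3*(-5) = -67/33 - 1*(-15) = -67/33 + 15 = 428/33)
105*(-88 - 12) + Q(-177) = 105*(-88 - 12) + 428/33 = 105*(-100) + 428/33 = -10500 + 428/33 = -346072/33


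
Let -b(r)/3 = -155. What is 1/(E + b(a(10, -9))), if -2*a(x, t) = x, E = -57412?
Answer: -1/56947 ≈ -1.7560e-5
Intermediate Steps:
a(x, t) = -x/2
b(r) = 465 (b(r) = -3*(-155) = 465)
1/(E + b(a(10, -9))) = 1/(-57412 + 465) = 1/(-56947) = -1/56947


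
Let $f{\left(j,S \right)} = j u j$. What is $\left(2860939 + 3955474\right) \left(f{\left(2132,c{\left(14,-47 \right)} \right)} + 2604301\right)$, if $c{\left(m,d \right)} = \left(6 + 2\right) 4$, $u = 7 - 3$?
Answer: $141685940168761$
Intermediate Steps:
$u = 4$
$c{\left(m,d \right)} = 32$ ($c{\left(m,d \right)} = 8 \cdot 4 = 32$)
$f{\left(j,S \right)} = 4 j^{2}$ ($f{\left(j,S \right)} = j 4 j = 4 j j = 4 j^{2}$)
$\left(2860939 + 3955474\right) \left(f{\left(2132,c{\left(14,-47 \right)} \right)} + 2604301\right) = \left(2860939 + 3955474\right) \left(4 \cdot 2132^{2} + 2604301\right) = 6816413 \left(4 \cdot 4545424 + 2604301\right) = 6816413 \left(18181696 + 2604301\right) = 6816413 \cdot 20785997 = 141685940168761$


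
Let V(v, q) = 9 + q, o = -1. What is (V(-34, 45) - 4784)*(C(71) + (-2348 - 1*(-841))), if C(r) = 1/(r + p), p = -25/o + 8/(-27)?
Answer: 9209454265/1292 ≈ 7.1281e+6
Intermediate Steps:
p = 667/27 (p = -25/(-1) + 8/(-27) = -25*(-1) + 8*(-1/27) = 25 - 8/27 = 667/27 ≈ 24.704)
C(r) = 1/(667/27 + r) (C(r) = 1/(r + 667/27) = 1/(667/27 + r))
(V(-34, 45) - 4784)*(C(71) + (-2348 - 1*(-841))) = ((9 + 45) - 4784)*(27/(667 + 27*71) + (-2348 - 1*(-841))) = (54 - 4784)*(27/(667 + 1917) + (-2348 + 841)) = -4730*(27/2584 - 1507) = -4730*(-3894061/2584) = 9209454265/1292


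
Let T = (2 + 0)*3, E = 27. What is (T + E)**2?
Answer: 1089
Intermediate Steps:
T = 6 (T = 2*3 = 6)
(T + E)**2 = (6 + 27)**2 = 33**2 = 1089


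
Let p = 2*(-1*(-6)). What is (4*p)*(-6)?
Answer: -288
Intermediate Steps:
p = 12 (p = 2*6 = 12)
(4*p)*(-6) = (4*12)*(-6) = 48*(-6) = -288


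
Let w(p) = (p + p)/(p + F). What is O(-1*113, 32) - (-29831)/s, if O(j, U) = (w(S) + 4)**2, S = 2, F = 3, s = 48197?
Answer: 28507247/1204925 ≈ 23.659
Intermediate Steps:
w(p) = 2*p/(3 + p) (w(p) = (p + p)/(p + 3) = (2*p)/(3 + p) = 2*p/(3 + p))
O(j, U) = 576/25 (O(j, U) = (2*2/(3 + 2) + 4)**2 = (2*2/5 + 4)**2 = (2*2*(1/5) + 4)**2 = (4/5 + 4)**2 = (24/5)**2 = 576/25)
O(-1*113, 32) - (-29831)/s = 576/25 - (-29831)/48197 = 576/25 - 1*(-29831/48197) = 576/25 + 29831/48197 = 28507247/1204925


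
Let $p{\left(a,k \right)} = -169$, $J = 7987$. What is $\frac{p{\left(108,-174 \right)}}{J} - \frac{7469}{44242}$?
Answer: $- \frac{6102891}{32123714} \approx -0.18998$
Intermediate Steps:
$\frac{p{\left(108,-174 \right)}}{J} - \frac{7469}{44242} = - \frac{169}{7987} - \frac{7469}{44242} = \left(-169\right) \frac{1}{7987} - \frac{679}{4022} = - \frac{169}{7987} - \frac{679}{4022} = - \frac{6102891}{32123714}$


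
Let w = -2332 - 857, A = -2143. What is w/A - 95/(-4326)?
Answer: 13999199/9270618 ≈ 1.5101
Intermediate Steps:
w = -3189
w/A - 95/(-4326) = -3189/(-2143) - 95/(-4326) = -3189*(-1/2143) - 95*(-1/4326) = 3189/2143 + 95/4326 = 13999199/9270618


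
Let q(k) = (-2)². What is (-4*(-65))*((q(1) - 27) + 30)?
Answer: 1820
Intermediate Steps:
q(k) = 4
(-4*(-65))*((q(1) - 27) + 30) = (-4*(-65))*((4 - 27) + 30) = 260*(-23 + 30) = 260*7 = 1820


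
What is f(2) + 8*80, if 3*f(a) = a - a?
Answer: 640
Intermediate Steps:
f(a) = 0 (f(a) = (a - a)/3 = (⅓)*0 = 0)
f(2) + 8*80 = 0 + 8*80 = 0 + 640 = 640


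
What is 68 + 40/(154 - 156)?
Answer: 48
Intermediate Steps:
68 + 40/(154 - 156) = 68 + 40/(-2) = 68 + 40*(-½) = 68 - 20 = 48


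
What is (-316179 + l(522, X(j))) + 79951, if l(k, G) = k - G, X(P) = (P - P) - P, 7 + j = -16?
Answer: -235729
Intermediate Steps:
j = -23 (j = -7 - 16 = -23)
X(P) = -P (X(P) = 0 - P = -P)
(-316179 + l(522, X(j))) + 79951 = (-316179 + (522 - (-1)*(-23))) + 79951 = (-316179 + (522 - 1*23)) + 79951 = (-316179 + (522 - 23)) + 79951 = (-316179 + 499) + 79951 = -315680 + 79951 = -235729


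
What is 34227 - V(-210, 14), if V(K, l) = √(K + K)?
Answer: 34227 - 2*I*√105 ≈ 34227.0 - 20.494*I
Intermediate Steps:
V(K, l) = √2*√K (V(K, l) = √(2*K) = √2*√K)
34227 - V(-210, 14) = 34227 - √2*√(-210) = 34227 - √2*I*√210 = 34227 - 2*I*√105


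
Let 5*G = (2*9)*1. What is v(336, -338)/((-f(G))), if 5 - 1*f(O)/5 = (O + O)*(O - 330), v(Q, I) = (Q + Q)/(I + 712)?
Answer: -240/1572857 ≈ -0.00015259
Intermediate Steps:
v(Q, I) = 2*Q/(712 + I) (v(Q, I) = (2*Q)/(712 + I) = 2*Q/(712 + I))
G = 18/5 (G = ((2*9)*1)/5 = (18*1)/5 = (⅕)*18 = 18/5 ≈ 3.6000)
f(O) = 25 - 10*O*(-330 + O) (f(O) = 25 - 5*(O + O)*(O - 330) = 25 - 5*2*O*(-330 + O) = 25 - 10*O*(-330 + O))
v(336, -338)/((-f(G))) = (2*336/(712 - 338))/((-(25 - 10*(18/5)² + 3300*(18/5)))) = (2*336/374)/((-(25 - 10*324/25 + 11880))) = (2*336*(1/374))/((-(25 - 648/5 + 11880))) = 336/(187*((-1*58877/5))) = 336/(187*(-58877/5)) = (336/187)*(-5/58877) = -240/1572857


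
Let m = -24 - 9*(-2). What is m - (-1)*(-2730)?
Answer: -2736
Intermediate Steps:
m = -6 (m = -24 + 18 = -6)
m - (-1)*(-2730) = -6 - (-1)*(-2730) = -6 - 1*2730 = -6 - 2730 = -2736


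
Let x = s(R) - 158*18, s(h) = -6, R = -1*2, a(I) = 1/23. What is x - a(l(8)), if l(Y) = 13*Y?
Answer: -65551/23 ≈ -2850.0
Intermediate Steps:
a(I) = 1/23
R = -2
x = -2850 (x = -6 - 158*18 = -6 - 2844 = -2850)
x - a(l(8)) = -2850 - 1*1/23 = -2850 - 1/23 = -65551/23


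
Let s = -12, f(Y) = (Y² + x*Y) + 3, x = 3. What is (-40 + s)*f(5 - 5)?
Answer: -156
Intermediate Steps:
f(Y) = 3 + Y² + 3*Y (f(Y) = (Y² + 3*Y) + 3 = 3 + Y² + 3*Y)
(-40 + s)*f(5 - 5) = (-40 - 12)*(3 + (5 - 5)² + 3*(5 - 5)) = -52*(3 + 0² + 3*0) = -52*(3 + 0 + 0) = -52*3 = -156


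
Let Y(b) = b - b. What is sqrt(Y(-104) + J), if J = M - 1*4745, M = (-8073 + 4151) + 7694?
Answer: I*sqrt(973) ≈ 31.193*I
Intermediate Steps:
Y(b) = 0
M = 3772 (M = -3922 + 7694 = 3772)
J = -973 (J = 3772 - 1*4745 = 3772 - 4745 = -973)
sqrt(Y(-104) + J) = sqrt(0 - 973) = sqrt(-973) = I*sqrt(973)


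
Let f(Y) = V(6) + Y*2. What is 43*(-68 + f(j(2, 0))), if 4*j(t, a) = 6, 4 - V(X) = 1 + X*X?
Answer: -4214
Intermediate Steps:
V(X) = 3 - X**2 (V(X) = 4 - (1 + X*X) = 4 - (1 + X**2) = 4 + (-1 - X**2) = 3 - X**2)
j(t, a) = 3/2 (j(t, a) = (1/4)*6 = 3/2)
f(Y) = -33 + 2*Y (f(Y) = (3 - 1*6**2) + Y*2 = (3 - 1*36) + 2*Y = (3 - 36) + 2*Y = -33 + 2*Y)
43*(-68 + f(j(2, 0))) = 43*(-68 + (-33 + 2*(3/2))) = 43*(-68 + (-33 + 3)) = 43*(-68 - 30) = 43*(-98) = -4214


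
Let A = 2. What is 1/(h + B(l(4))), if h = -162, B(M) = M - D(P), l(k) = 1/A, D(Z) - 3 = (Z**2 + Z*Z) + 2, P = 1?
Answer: -2/337 ≈ -0.0059347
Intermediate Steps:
D(Z) = 5 + 2*Z**2 (D(Z) = 3 + ((Z**2 + Z*Z) + 2) = 3 + ((Z**2 + Z**2) + 2) = 3 + (2*Z**2 + 2) = 3 + (2 + 2*Z**2) = 5 + 2*Z**2)
l(k) = 1/2
B(M) = -7 + M (B(M) = M - (5 + 2*1**2) = M - (5 + 2*1) = M - (5 + 2) = M - 1*7 = M - 7 = -7 + M)
1/(h + B(l(4))) = 1/(-162 + (-7 + 1/2)) = 1/(-162 - 13/2) = 1/(-337/2) = -2/337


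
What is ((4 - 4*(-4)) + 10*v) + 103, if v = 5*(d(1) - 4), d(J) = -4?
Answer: -277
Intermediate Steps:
v = -40 (v = 5*(-4 - 4) = 5*(-8) = -40)
((4 - 4*(-4)) + 10*v) + 103 = ((4 - 4*(-4)) + 10*(-40)) + 103 = ((4 + 16) - 400) + 103 = (20 - 400) + 103 = -380 + 103 = -277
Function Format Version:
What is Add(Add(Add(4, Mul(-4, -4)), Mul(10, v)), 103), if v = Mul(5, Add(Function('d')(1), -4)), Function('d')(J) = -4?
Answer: -277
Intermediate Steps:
v = -40 (v = Mul(5, Add(-4, -4)) = Mul(5, -8) = -40)
Add(Add(Add(4, Mul(-4, -4)), Mul(10, v)), 103) = Add(Add(Add(4, Mul(-4, -4)), Mul(10, -40)), 103) = Add(Add(Add(4, 16), -400), 103) = Add(Add(20, -400), 103) = Add(-380, 103) = -277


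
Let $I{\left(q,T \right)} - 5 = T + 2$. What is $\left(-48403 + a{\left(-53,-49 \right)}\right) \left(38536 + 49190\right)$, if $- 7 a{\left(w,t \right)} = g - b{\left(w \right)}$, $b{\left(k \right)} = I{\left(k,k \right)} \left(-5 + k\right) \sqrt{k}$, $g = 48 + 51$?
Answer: $- \frac{29732095920}{7} + \frac{234052968 i \sqrt{53}}{7} \approx -4.2474 \cdot 10^{9} + 2.4342 \cdot 10^{8} i$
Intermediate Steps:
$I{\left(q,T \right)} = 7 + T$ ($I{\left(q,T \right)} = 5 + \left(T + 2\right) = 5 + \left(2 + T\right) = 7 + T$)
$g = 99$
$b{\left(k \right)} = \sqrt{k} \left(-5 + k\right) \left(7 + k\right)$ ($b{\left(k \right)} = \left(7 + k\right) \left(-5 + k\right) \sqrt{k} = \left(-5 + k\right) \left(7 + k\right) \sqrt{k} = \sqrt{k} \left(-5 + k\right) \left(7 + k\right)$)
$a{\left(w,t \right)} = - \frac{99}{7} + \frac{\sqrt{w} \left(-5 + w\right) \left(7 + w\right)}{7}$ ($a{\left(w,t \right)} = - \frac{99 - \sqrt{w} \left(-5 + w\right) \left(7 + w\right)}{7} = - \frac{99}{7} + \frac{\sqrt{w} \left(-5 + w\right) \left(7 + w\right)}{7}$)
$\left(-48403 + a{\left(-53,-49 \right)}\right) \left(38536 + 49190\right) = \left(-48403 - \left(\frac{99}{7} - \frac{\sqrt{-53} \left(-5 - 53\right) \left(7 - 53\right)}{7}\right)\right) \left(38536 + 49190\right) = \left(-48403 - \left(\frac{99}{7} - \frac{1}{7} i \sqrt{53} \left(-58\right) \left(-46\right)\right)\right) 87726 = \left(-48403 - \left(\frac{99}{7} - \frac{2668 i \sqrt{53}}{7}\right)\right) 87726 = \left(- \frac{338920}{7} + \frac{2668 i \sqrt{53}}{7}\right) 87726 = - \frac{29732095920}{7} + \frac{234052968 i \sqrt{53}}{7}$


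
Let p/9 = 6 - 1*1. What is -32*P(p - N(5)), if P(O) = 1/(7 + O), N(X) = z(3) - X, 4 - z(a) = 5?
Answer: -16/29 ≈ -0.55172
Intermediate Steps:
z(a) = -1 (z(a) = 4 - 1*5 = 4 - 5 = -1)
N(X) = -1 - X
p = 45 (p = 9*(6 - 1*1) = 9*(6 - 1) = 9*5 = 45)
-32*P(p - N(5)) = -32/(7 + (45 - (-1 - 1*5))) = -32/(7 + (45 - (-1 - 5))) = -32/(7 + (45 - 1*(-6))) = -32/(7 + (45 + 6)) = -32/(7 + 51) = -32/58 = -32*1/58 = -16/29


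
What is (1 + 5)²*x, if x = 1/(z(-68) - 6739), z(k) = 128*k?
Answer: -36/15443 ≈ -0.0023312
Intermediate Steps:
x = -1/15443 (x = 1/(128*(-68) - 6739) = 1/(-8704 - 6739) = 1/(-15443) = -1/15443 ≈ -6.4754e-5)
(1 + 5)²*x = (1 + 5)²*(-1/15443) = 6²*(-1/15443) = 36*(-1/15443) = -36/15443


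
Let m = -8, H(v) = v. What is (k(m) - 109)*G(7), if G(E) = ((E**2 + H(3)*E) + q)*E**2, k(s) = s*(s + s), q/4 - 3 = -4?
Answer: 61446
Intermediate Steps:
q = -4 (q = 12 + 4*(-4) = 12 - 16 = -4)
k(s) = 2*s**2 (k(s) = s*(2*s) = 2*s**2)
G(E) = E**2*(-4 + E**2 + 3*E) (G(E) = ((E**2 + 3*E) - 4)*E**2 = (-4 + E**2 + 3*E)*E**2 = E**2*(-4 + E**2 + 3*E))
(k(m) - 109)*G(7) = (2*(-8)**2 - 109)*(7**2*(-4 + 7**2 + 3*7)) = (2*64 - 109)*(49*(-4 + 49 + 21)) = (128 - 109)*(49*66) = 19*3234 = 61446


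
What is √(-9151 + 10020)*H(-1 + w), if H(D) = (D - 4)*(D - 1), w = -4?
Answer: 54*√869 ≈ 1591.9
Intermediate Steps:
H(D) = (-1 + D)*(-4 + D) (H(D) = (-4 + D)*(-1 + D) = (-1 + D)*(-4 + D))
√(-9151 + 10020)*H(-1 + w) = √(-9151 + 10020)*(4 + (-1 - 4)² - 5*(-1 - 4)) = √869*(4 + (-5)² - 5*(-5)) = √869*(4 + 25 + 25) = √869*54 = 54*√869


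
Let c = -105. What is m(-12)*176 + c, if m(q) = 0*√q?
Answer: -105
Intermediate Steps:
m(q) = 0
m(-12)*176 + c = 0*176 - 105 = 0 - 105 = -105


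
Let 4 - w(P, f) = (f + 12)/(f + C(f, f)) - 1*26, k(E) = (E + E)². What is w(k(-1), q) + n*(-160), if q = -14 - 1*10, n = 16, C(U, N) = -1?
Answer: -63262/25 ≈ -2530.5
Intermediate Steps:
q = -24 (q = -14 - 10 = -24)
k(E) = 4*E² (k(E) = (2*E)² = 4*E²)
w(P, f) = 30 - (12 + f)/(-1 + f) (w(P, f) = 4 - ((f + 12)/(f - 1) - 1*26) = 4 - ((12 + f)/(-1 + f) - 26) = 4 - (-26 + (12 + f)/(-1 + f)) = 4 + (26 - (12 + f)/(-1 + f)) = 30 - (12 + f)/(-1 + f))
w(k(-1), q) + n*(-160) = (-42 + 29*(-24))/(-1 - 24) + 16*(-160) = (-42 - 696)/(-25) - 2560 = -1/25*(-738) - 2560 = 738/25 - 2560 = -63262/25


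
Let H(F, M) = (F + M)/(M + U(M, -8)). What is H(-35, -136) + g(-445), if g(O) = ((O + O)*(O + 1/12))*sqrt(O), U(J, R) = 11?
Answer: 171/125 + 2375855*I*sqrt(445)/6 ≈ 1.368 + 8.3531e+6*I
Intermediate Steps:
H(F, M) = (F + M)/(11 + M) (H(F, M) = (F + M)/(M + 11) = (F + M)/(11 + M))
g(O) = 2*O**(3/2)*(1/12 + O) (g(O) = ((2*O)*(O + 1/12))*sqrt(O) = ((2*O)*(1/12 + O))*sqrt(O) = (2*O*(1/12 + O))*sqrt(O) = 2*O**(3/2)*(1/12 + O))
H(-35, -136) + g(-445) = (-35 - 136)/(11 - 136) + (-445)**(3/2)*(1 + 12*(-445))/6 = -171/(-125) + (-445*I*sqrt(445))*(1 - 5340)/6 = -1/125*(-171) + (1/6)*(-445*I*sqrt(445))*(-5339) = 171/125 + 2375855*I*sqrt(445)/6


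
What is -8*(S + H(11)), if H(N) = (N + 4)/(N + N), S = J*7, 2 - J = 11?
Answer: 5484/11 ≈ 498.55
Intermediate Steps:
J = -9 (J = 2 - 1*11 = 2 - 11 = -9)
S = -63 (S = -9*7 = -63)
H(N) = (4 + N)/(2*N) (H(N) = (4 + N)/((2*N)) = (4 + N)*(1/(2*N)) = (4 + N)/(2*N))
-8*(S + H(11)) = -8*(-63 + (½)*(4 + 11)/11) = -8*(-63 + (½)*(1/11)*15) = -8*(-63 + 15/22) = -8*(-1371/22) = 5484/11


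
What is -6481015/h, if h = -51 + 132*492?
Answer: -6481015/64893 ≈ -99.872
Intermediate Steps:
h = 64893 (h = -51 + 64944 = 64893)
-6481015/h = -6481015/64893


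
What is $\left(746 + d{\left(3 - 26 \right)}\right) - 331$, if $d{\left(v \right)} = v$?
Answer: $392$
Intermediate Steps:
$\left(746 + d{\left(3 - 26 \right)}\right) - 331 = \left(746 + \left(3 - 26\right)\right) - 331 = \left(746 - 23\right) - 331 = 723 - 331 = 392$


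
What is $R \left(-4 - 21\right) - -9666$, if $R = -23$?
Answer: $10241$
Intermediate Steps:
$R \left(-4 - 21\right) - -9666 = - 23 \left(-4 - 21\right) - -9666 = \left(-23\right) \left(-25\right) + 9666 = 575 + 9666 = 10241$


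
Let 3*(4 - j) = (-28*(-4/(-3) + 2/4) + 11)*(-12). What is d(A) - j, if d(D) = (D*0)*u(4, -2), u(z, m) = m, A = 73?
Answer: 472/3 ≈ 157.33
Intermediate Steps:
j = -472/3 (j = 4 - (-28*(-4/(-3) + 2/4) + 11)*(-12)/3 = 4 - (-28*(-4*(-1/3) + 2*(1/4)) + 11)*(-12)/3 = 4 - (-28*(4/3 + 1/2) + 11)*(-12)/3 = 4 - (-28*11/6 + 11)*(-12)/3 = 4 - (-154/3 + 11)*(-12)/3 = 4 - (-121)*(-12)/9 = 4 - 1/3*484 = 4 - 484/3 = -472/3 ≈ -157.33)
d(D) = 0 (d(D) = (D*0)*(-2) = 0*(-2) = 0)
d(A) - j = 0 - 1*(-472/3) = 0 + 472/3 = 472/3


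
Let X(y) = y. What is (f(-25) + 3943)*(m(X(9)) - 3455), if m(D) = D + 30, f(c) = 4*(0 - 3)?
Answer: -13428296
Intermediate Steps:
f(c) = -12 (f(c) = 4*(-3) = -12)
m(D) = 30 + D
(f(-25) + 3943)*(m(X(9)) - 3455) = (-12 + 3943)*((30 + 9) - 3455) = 3931*(39 - 3455) = 3931*(-3416) = -13428296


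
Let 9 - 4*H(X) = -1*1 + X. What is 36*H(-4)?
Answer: 126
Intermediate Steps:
H(X) = 5/2 - X/4 (H(X) = 9/4 - (-1*1 + X)/4 = 9/4 - (-1 + X)/4 = 9/4 + (¼ - X/4) = 5/2 - X/4)
36*H(-4) = 36*(5/2 - ¼*(-4)) = 36*(5/2 + 1) = 36*(7/2) = 126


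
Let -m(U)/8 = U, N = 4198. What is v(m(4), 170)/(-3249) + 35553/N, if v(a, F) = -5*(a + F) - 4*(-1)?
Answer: 118391525/13639302 ≈ 8.6802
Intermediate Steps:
m(U) = -8*U
v(a, F) = 4 - 5*F - 5*a (v(a, F) = -5*(F + a) + 4 = (-5*F - 5*a) + 4 = 4 - 5*F - 5*a)
v(m(4), 170)/(-3249) + 35553/N = (4 - 5*170 - (-40)*4)/(-3249) + 35553/4198 = (4 - 850 - 5*(-32))*(-1/3249) + 35553*(1/4198) = (4 - 850 + 160)*(-1/3249) + 35553/4198 = -686*(-1/3249) + 35553/4198 = 686/3249 + 35553/4198 = 118391525/13639302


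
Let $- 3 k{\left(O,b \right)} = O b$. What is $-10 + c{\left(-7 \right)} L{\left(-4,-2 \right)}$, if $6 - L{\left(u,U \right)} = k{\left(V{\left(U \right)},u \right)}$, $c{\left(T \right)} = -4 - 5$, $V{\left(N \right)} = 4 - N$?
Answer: $8$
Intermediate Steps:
$c{\left(T \right)} = -9$
$k{\left(O,b \right)} = - \frac{O b}{3}$
$L{\left(u,U \right)} = 6 + \frac{u \left(4 - U\right)}{3}$ ($L{\left(u,U \right)} = 6 - - \frac{\left(4 - U\right) u}{3} = 6 - - \frac{u \left(4 - U\right)}{3} = 6 + \frac{u \left(4 - U\right)}{3}$)
$-10 + c{\left(-7 \right)} L{\left(-4,-2 \right)} = -10 - 9 \left(6 - - \frac{4 \left(-4 - 2\right)}{3}\right) = -10 - 9 \left(6 - \left(- \frac{4}{3}\right) \left(-6\right)\right) = -10 - 9 \left(6 - 8\right) = -10 - -18 = -10 + 18 = 8$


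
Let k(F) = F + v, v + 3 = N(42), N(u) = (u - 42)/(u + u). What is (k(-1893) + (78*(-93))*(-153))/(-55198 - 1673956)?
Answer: -553983/864577 ≈ -0.64076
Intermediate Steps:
N(u) = (-42 + u)/(2*u) (N(u) = (-42 + u)/((2*u)) = (-42 + u)*(1/(2*u)) = (-42 + u)/(2*u))
v = -3 (v = -3 + (1/2)*(-42 + 42)/42 = -3 + (1/2)*(1/42)*0 = -3 + 0 = -3)
k(F) = -3 + F (k(F) = F - 3 = -3 + F)
(k(-1893) + (78*(-93))*(-153))/(-55198 - 1673956) = ((-3 - 1893) + (78*(-93))*(-153))/(-55198 - 1673956) = (-1896 - 7254*(-153))/(-1729154) = (-1896 + 1109862)*(-1/1729154) = 1107966*(-1/1729154) = -553983/864577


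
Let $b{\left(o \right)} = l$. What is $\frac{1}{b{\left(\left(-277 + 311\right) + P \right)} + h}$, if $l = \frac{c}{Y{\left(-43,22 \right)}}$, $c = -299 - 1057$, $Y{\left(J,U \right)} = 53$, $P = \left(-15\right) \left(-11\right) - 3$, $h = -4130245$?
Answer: $- \frac{53}{218904341} \approx -2.4211 \cdot 10^{-7}$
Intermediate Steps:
$P = 162$ ($P = 165 - 3 = 162$)
$c = -1356$
$l = - \frac{1356}{53} \approx -25.585$
$b{\left(o \right)} = - \frac{1356}{53}$
$\frac{1}{b{\left(\left(-277 + 311\right) + P \right)} + h} = \frac{1}{- \frac{1356}{53} - 4130245} = \frac{1}{- \frac{218904341}{53}} = - \frac{53}{218904341}$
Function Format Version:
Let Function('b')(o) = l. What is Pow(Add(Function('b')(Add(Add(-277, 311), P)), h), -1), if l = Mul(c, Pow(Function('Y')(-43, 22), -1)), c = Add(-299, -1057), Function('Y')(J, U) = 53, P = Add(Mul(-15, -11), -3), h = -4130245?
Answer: Rational(-53, 218904341) ≈ -2.4211e-7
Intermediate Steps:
P = 162 (P = Add(165, -3) = 162)
c = -1356
l = Rational(-1356, 53) (l = Mul(-1356, Pow(53, -1)) = Mul(-1356, Rational(1, 53)) = Rational(-1356, 53) ≈ -25.585)
Function('b')(o) = Rational(-1356, 53)
Pow(Add(Function('b')(Add(Add(-277, 311), P)), h), -1) = Pow(Add(Rational(-1356, 53), -4130245), -1) = Pow(Rational(-218904341, 53), -1) = Rational(-53, 218904341)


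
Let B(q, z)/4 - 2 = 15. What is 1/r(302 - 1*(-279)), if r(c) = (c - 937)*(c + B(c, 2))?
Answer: -1/231044 ≈ -4.3282e-6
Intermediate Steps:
B(q, z) = 68 (B(q, z) = 8 + 4*15 = 8 + 60 = 68)
r(c) = (-937 + c)*(68 + c) (r(c) = (c - 937)*(c + 68) = (-937 + c)*(68 + c))
1/r(302 - 1*(-279)) = 1/(-63716 + (302 - 1*(-279))² - 869*(302 - 1*(-279))) = 1/(-63716 + (302 + 279)² - 869*(302 + 279)) = 1/(-63716 + 581² - 869*581) = 1/(-63716 + 337561 - 504889) = 1/(-231044) = -1/231044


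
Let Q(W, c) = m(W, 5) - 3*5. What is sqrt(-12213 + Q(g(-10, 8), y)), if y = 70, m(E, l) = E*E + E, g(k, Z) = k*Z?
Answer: 2*I*sqrt(1477) ≈ 76.864*I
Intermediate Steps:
g(k, Z) = Z*k
m(E, l) = E + E**2 (m(E, l) = E**2 + E = E + E**2)
Q(W, c) = -15 + W*(1 + W) (Q(W, c) = W*(1 + W) - 3*5 = W*(1 + W) - 15 = -15 + W*(1 + W))
sqrt(-12213 + Q(g(-10, 8), y)) = sqrt(-12213 + (-15 + (8*(-10))*(1 + 8*(-10)))) = sqrt(-12213 + (-15 - 80*(1 - 80))) = sqrt(-12213 + (-15 - 80*(-79))) = sqrt(-12213 + (-15 + 6320)) = sqrt(-12213 + 6305) = sqrt(-5908) = 2*I*sqrt(1477)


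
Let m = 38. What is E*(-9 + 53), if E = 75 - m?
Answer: 1628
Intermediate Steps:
E = 37 (E = 75 - 1*38 = 75 - 38 = 37)
E*(-9 + 53) = 37*(-9 + 53) = 37*44 = 1628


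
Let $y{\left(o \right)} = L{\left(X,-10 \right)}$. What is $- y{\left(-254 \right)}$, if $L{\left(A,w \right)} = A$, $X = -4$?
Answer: $4$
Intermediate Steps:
$y{\left(o \right)} = -4$
$- y{\left(-254 \right)} = \left(-1\right) \left(-4\right) = 4$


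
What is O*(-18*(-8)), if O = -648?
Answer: -93312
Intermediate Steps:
O*(-18*(-8)) = -(-11664)*(-8) = -648*144 = -93312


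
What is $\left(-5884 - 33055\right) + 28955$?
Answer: $-9984$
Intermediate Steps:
$\left(-5884 - 33055\right) + 28955 = -38939 + 28955 = -9984$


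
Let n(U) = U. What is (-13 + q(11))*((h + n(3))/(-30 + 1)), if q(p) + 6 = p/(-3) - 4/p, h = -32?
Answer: -760/33 ≈ -23.030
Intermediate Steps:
q(p) = -6 - 4/p - p/3 (q(p) = -6 + (p/(-3) - 4/p) = -6 + (p*(-1/3) - 4/p) = -6 + (-p/3 - 4/p) = -6 + (-4/p - p/3) = -6 - 4/p - p/3)
(-13 + q(11))*((h + n(3))/(-30 + 1)) = (-13 + (-6 - 4/11 - 1/3*11))*((-32 + 3)/(-30 + 1)) = (-13 + (-6 - 4*1/11 - 11/3))*(-29/(-29)) = (-13 + (-6 - 4/11 - 11/3))*(-29*(-1/29)) = (-13 - 331/33)*1 = -760/33*1 = -760/33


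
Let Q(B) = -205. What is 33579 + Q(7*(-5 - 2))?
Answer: 33374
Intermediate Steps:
33579 + Q(7*(-5 - 2)) = 33579 - 205 = 33374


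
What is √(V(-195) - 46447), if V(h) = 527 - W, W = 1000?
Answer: 2*I*√11730 ≈ 216.61*I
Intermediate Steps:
V(h) = -473 (V(h) = 527 - 1*1000 = 527 - 1000 = -473)
√(V(-195) - 46447) = √(-473 - 46447) = √(-46920) = 2*I*√11730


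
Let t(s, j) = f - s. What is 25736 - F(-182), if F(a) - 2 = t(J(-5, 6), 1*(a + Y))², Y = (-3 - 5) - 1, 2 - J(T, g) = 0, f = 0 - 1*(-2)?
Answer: 25734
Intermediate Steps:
f = 2 (f = 0 + 2 = 2)
J(T, g) = 2 (J(T, g) = 2 - 1*0 = 2 + 0 = 2)
Y = -9 (Y = -8 - 1 = -9)
t(s, j) = 2 - s
F(a) = 2 (F(a) = 2 + (2 - 1*2)² = 2 + (2 - 2)² = 2 + 0² = 2 + 0 = 2)
25736 - F(-182) = 25736 - 1*2 = 25736 - 2 = 25734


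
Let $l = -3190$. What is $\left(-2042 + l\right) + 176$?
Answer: $-5056$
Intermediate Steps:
$\left(-2042 + l\right) + 176 = \left(-2042 - 3190\right) + 176 = -5232 + 176 = -5056$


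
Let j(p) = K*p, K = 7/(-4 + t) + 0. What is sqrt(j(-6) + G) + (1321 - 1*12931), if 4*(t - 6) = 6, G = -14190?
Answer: -11610 + 3*I*sqrt(1578) ≈ -11610.0 + 119.17*I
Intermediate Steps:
t = 15/2 (t = 6 + (1/4)*6 = 6 + 3/2 = 15/2 ≈ 7.5000)
K = 2 (K = 7/(-4 + 15/2) + 0 = 7/(7/2) + 0 = 7*(2/7) + 0 = 2 + 0 = 2)
j(p) = 2*p
sqrt(j(-6) + G) + (1321 - 1*12931) = sqrt(2*(-6) - 14190) + (1321 - 1*12931) = sqrt(-12 - 14190) + (1321 - 12931) = sqrt(-14202) - 11610 = 3*I*sqrt(1578) - 11610 = -11610 + 3*I*sqrt(1578)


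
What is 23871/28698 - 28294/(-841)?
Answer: 277352241/8045006 ≈ 34.475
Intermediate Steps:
23871/28698 - 28294/(-841) = 23871*(1/28698) - 28294*(-1/841) = 7957/9566 + 28294/841 = 277352241/8045006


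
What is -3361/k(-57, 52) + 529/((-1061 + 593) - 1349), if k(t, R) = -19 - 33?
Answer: 264323/4108 ≈ 64.344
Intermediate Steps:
k(t, R) = -52
-3361/k(-57, 52) + 529/((-1061 + 593) - 1349) = -3361/(-52) + 529/((-1061 + 593) - 1349) = -3361*(-1/52) + 529/(-468 - 1349) = 3361/52 + 529/(-1817) = 3361/52 + 529*(-1/1817) = 3361/52 - 23/79 = 264323/4108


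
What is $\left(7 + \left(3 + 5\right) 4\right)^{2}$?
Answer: $1521$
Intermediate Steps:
$\left(7 + \left(3 + 5\right) 4\right)^{2} = \left(7 + 8 \cdot 4\right)^{2} = \left(7 + 32\right)^{2} = 39^{2} = 1521$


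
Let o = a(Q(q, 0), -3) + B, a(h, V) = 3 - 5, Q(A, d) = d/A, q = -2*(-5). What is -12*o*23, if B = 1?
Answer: 276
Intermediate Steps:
q = 10
a(h, V) = -2
o = -1 (o = -2 + 1 = -1)
-12*o*23 = -12*(-1)*23 = 12*23 = 276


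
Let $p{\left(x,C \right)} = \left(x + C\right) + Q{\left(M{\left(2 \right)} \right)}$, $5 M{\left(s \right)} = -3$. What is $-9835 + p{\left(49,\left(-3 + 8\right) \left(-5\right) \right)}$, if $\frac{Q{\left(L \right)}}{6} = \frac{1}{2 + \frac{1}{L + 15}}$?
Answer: $- \frac{1461407}{149} \approx -9808.1$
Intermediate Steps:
$M{\left(s \right)} = - \frac{3}{5}$ ($M{\left(s \right)} = \frac{1}{5} \left(-3\right) = - \frac{3}{5}$)
$Q{\left(L \right)} = \frac{6}{2 + \frac{1}{15 + L}}$ ($Q{\left(L \right)} = \frac{6}{2 + \frac{1}{L + 15}} = \frac{6}{2 + \frac{1}{15 + L}}$)
$p{\left(x,C \right)} = \frac{432}{149} + C + x$ ($p{\left(x,C \right)} = \left(x + C\right) + \frac{6 \left(15 - \frac{3}{5}\right)}{31 + 2 \left(- \frac{3}{5}\right)} = \left(C + x\right) + 6 \frac{1}{31 - \frac{6}{5}} \cdot \frac{72}{5} = \left(C + x\right) + 6 \frac{1}{\frac{149}{5}} \cdot \frac{72}{5} = \left(C + x\right) + 6 \cdot \frac{5}{149} \cdot \frac{72}{5} = \left(C + x\right) + \frac{432}{149} = \frac{432}{149} + C + x$)
$-9835 + p{\left(49,\left(-3 + 8\right) \left(-5\right) \right)} = -9835 + \left(\frac{432}{149} + \left(-3 + 8\right) \left(-5\right) + 49\right) = -9835 + \left(\frac{432}{149} + 5 \left(-5\right) + 49\right) = -9835 + \left(\frac{432}{149} - 25 + 49\right) = -9835 + \frac{4008}{149} = - \frac{1461407}{149}$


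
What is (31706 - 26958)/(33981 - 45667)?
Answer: -2374/5843 ≈ -0.40630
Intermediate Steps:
(31706 - 26958)/(33981 - 45667) = 4748/(-11686) = 4748*(-1/11686) = -2374/5843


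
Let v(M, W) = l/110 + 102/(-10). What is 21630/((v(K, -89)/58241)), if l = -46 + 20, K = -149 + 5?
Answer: -4949028975/41 ≈ -1.2071e+8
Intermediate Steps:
K = -144
l = -26
v(M, W) = -574/55 (v(M, W) = -26/110 + 102/(-10) = -26*1/110 + 102*(-1/10) = -13/55 - 51/5 = -574/55)
21630/((v(K, -89)/58241)) = 21630/((-574/55/58241)) = 21630/((-574/55*1/58241)) = 21630/(-574/3203255) = 21630*(-3203255/574) = -4949028975/41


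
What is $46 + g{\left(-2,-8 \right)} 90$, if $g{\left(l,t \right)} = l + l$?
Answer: $-314$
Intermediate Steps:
$g{\left(l,t \right)} = 2 l$
$46 + g{\left(-2,-8 \right)} 90 = 46 + 2 \left(-2\right) 90 = 46 - 360 = -314$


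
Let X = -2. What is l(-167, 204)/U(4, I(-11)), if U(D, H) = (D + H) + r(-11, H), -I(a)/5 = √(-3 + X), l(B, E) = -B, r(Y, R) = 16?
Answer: 668/105 + 167*I*√5/105 ≈ 6.3619 + 3.5564*I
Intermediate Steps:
I(a) = -5*I*√5 (I(a) = -5*√(-3 - 2) = -5*I*√5)
U(D, H) = 16 + D + H (U(D, H) = (D + H) + 16 = 16 + D + H)
l(-167, 204)/U(4, I(-11)) = (-1*(-167))/(16 + 4 - 5*I*√5) = 167/(20 - 5*I*√5)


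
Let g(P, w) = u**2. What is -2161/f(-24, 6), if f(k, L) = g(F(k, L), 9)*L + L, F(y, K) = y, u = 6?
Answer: -2161/222 ≈ -9.7342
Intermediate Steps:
g(P, w) = 36 (g(P, w) = 6**2 = 36)
f(k, L) = 37*L (f(k, L) = 36*L + L = 37*L)
-2161/f(-24, 6) = -2161/(37*6) = -2161/222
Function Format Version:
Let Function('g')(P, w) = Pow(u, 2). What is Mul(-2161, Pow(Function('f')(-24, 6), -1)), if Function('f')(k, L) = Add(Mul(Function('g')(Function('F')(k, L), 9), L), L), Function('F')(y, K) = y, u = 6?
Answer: Rational(-2161, 222) ≈ -9.7342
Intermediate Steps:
Function('g')(P, w) = 36 (Function('g')(P, w) = Pow(6, 2) = 36)
Function('f')(k, L) = Mul(37, L) (Function('f')(k, L) = Add(Mul(36, L), L) = Mul(37, L))
Mul(-2161, Pow(Function('f')(-24, 6), -1)) = Mul(-2161, Pow(Mul(37, 6), -1)) = Mul(-2161, Pow(222, -1)) = Mul(-2161, Rational(1, 222)) = Rational(-2161, 222)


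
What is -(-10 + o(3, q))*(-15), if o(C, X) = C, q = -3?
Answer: -105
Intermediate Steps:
-(-10 + o(3, q))*(-15) = -(-10 + 3)*(-15) = -(-7)*(-15) = -1*105 = -105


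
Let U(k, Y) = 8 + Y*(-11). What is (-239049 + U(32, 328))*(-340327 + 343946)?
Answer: -878146731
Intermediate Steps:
U(k, Y) = 8 - 11*Y
(-239049 + U(32, 328))*(-340327 + 343946) = (-239049 + (8 - 11*328))*(-340327 + 343946) = (-239049 + (8 - 3608))*3619 = (-239049 - 3600)*3619 = -242649*3619 = -878146731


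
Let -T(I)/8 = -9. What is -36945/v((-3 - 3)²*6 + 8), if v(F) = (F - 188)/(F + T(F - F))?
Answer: -303770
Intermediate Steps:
T(I) = 72 (T(I) = -8*(-9) = 72)
v(F) = (-188 + F)/(72 + F) (v(F) = (F - 188)/(F + 72) = (-188 + F)/(72 + F))
-36945/v((-3 - 3)²*6 + 8) = -36945*(72 + ((-3 - 3)²*6 + 8))/(-188 + ((-3 - 3)²*6 + 8)) = -36945*(72 + ((-6)²*6 + 8))/(-188 + ((-6)²*6 + 8)) = -36945*(72 + (36*6 + 8))/(-188 + (36*6 + 8)) = -36945*(72 + (216 + 8))/(-188 + (216 + 8)) = -36945*(72 + 224)/(-188 + 224) = -36945/(36/296) = -36945/((1/296)*36) = -36945/9/74 = -36945*74/9 = -303770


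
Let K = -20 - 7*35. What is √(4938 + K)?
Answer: √4673 ≈ 68.359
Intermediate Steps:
K = -265 (K = -20 - 245 = -265)
√(4938 + K) = √(4938 - 265) = √4673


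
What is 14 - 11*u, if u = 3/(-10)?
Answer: 173/10 ≈ 17.300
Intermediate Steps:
u = -3/10 (u = 3*(-1/10) = -3/10 ≈ -0.30000)
14 - 11*u = 14 - 11*(-3/10) = 14 + 33/10 = 173/10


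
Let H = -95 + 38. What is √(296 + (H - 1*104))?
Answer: 3*√15 ≈ 11.619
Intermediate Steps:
H = -57
√(296 + (H - 1*104)) = √(296 + (-57 - 1*104)) = √(296 + (-57 - 104)) = √(296 - 161) = √135 = 3*√15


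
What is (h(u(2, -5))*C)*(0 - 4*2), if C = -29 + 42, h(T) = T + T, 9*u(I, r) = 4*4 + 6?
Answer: -4576/9 ≈ -508.44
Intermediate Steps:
u(I, r) = 22/9 (u(I, r) = (4*4 + 6)/9 = (16 + 6)/9 = (⅑)*22 = 22/9)
h(T) = 2*T
C = 13
(h(u(2, -5))*C)*(0 - 4*2) = ((2*(22/9))*13)*(0 - 4*2) = ((44/9)*13)*(0 - 8) = (572/9)*(-8) = -4576/9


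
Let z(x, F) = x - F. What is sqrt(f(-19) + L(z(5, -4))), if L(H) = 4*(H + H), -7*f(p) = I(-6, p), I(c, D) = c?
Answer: sqrt(3570)/7 ≈ 8.5356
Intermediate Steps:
f(p) = 6/7 (f(p) = -1/7*(-6) = 6/7)
L(H) = 8*H (L(H) = 4*(2*H) = 8*H)
sqrt(f(-19) + L(z(5, -4))) = sqrt(6/7 + 8*(5 - 1*(-4))) = sqrt(6/7 + 8*(5 + 4)) = sqrt(6/7 + 8*9) = sqrt(6/7 + 72) = sqrt(510/7) = sqrt(3570)/7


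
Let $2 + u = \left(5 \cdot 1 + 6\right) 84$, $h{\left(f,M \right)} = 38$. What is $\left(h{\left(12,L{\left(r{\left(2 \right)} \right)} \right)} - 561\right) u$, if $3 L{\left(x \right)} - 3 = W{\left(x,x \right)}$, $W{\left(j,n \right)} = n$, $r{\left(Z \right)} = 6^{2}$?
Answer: $-482206$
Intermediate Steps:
$r{\left(Z \right)} = 36$
$L{\left(x \right)} = 1 + \frac{x}{3}$
$u = 922$ ($u = -2 + \left(5 \cdot 1 + 6\right) 84 = -2 + \left(5 + 6\right) 84 = -2 + 11 \cdot 84 = -2 + 924 = 922$)
$\left(h{\left(12,L{\left(r{\left(2 \right)} \right)} \right)} - 561\right) u = \left(38 - 561\right) 922 = \left(-523\right) 922 = -482206$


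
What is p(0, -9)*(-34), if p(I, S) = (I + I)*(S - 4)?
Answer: 0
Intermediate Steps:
p(I, S) = 2*I*(-4 + S) (p(I, S) = (2*I)*(-4 + S) = 2*I*(-4 + S))
p(0, -9)*(-34) = (2*0*(-4 - 9))*(-34) = (2*0*(-13))*(-34) = 0*(-34) = 0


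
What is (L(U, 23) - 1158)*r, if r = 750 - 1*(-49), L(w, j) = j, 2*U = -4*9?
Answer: -906865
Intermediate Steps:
U = -18 (U = (-4*9)/2 = (½)*(-36) = -18)
r = 799 (r = 750 + 49 = 799)
(L(U, 23) - 1158)*r = (23 - 1158)*799 = -1135*799 = -906865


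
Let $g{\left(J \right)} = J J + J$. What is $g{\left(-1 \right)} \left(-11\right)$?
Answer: $0$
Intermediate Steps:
$g{\left(J \right)} = J + J^{2}$ ($g{\left(J \right)} = J^{2} + J = J + J^{2}$)
$g{\left(-1 \right)} \left(-11\right) = - (1 - 1) \left(-11\right) = \left(-1\right) 0 \left(-11\right) = 0 \left(-11\right) = 0$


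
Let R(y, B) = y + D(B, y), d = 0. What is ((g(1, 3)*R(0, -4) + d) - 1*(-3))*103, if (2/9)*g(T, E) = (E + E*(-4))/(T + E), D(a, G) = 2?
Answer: -7107/4 ≈ -1776.8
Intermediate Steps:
g(T, E) = -27*E/(2*(E + T)) (g(T, E) = 9*((E + E*(-4))/(T + E))/2 = 9*((E - 4*E)/(E + T))/2 = 9*((-3*E)/(E + T))/2 = 9*(-3*E/(E + T))/2 = -27*E/(2*(E + T)))
R(y, B) = 2 + y (R(y, B) = y + 2 = 2 + y)
((g(1, 3)*R(0, -4) + d) - 1*(-3))*103 = (((-27*3/(2*3 + 2*1))*(2 + 0) + 0) - 1*(-3))*103 = ((-27*3/(6 + 2)*2 + 0) + 3)*103 = ((-27*3/8*2 + 0) + 3)*103 = ((-27*3*⅛*2 + 0) + 3)*103 = ((-81/8*2 + 0) + 3)*103 = ((-81/4 + 0) + 3)*103 = (-81/4 + 3)*103 = -69/4*103 = -7107/4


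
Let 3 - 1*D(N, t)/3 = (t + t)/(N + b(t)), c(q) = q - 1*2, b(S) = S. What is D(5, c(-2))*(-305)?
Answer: -10065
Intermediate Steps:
c(q) = -2 + q (c(q) = q - 2 = -2 + q)
D(N, t) = 9 - 6*t/(N + t) (D(N, t) = 9 - 3*(t + t)/(N + t) = 9 - 3*2*t/(N + t) = 9 - 6*t/(N + t))
D(5, c(-2))*(-305) = (3*((-2 - 2) + 3*5)/(5 + (-2 - 2)))*(-305) = (3*(-4 + 15)/(5 - 4))*(-305) = (3*11/1)*(-305) = (3*1*11)*(-305) = 33*(-305) = -10065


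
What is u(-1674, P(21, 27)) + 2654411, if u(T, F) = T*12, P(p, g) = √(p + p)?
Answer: 2634323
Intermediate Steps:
P(p, g) = √2*√p (P(p, g) = √(2*p) = √2*√p)
u(T, F) = 12*T
u(-1674, P(21, 27)) + 2654411 = 12*(-1674) + 2654411 = -20088 + 2654411 = 2634323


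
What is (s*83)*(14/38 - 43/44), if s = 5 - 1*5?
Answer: 0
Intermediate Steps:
s = 0 (s = 5 - 5 = 0)
(s*83)*(14/38 - 43/44) = (0*83)*(14/38 - 43/44) = 0*(14*(1/38) - 43*1/44) = 0*(7/19 - 43/44) = 0*(-509/836) = 0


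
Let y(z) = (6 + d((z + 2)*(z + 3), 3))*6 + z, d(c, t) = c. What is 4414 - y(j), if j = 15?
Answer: 2527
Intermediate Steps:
y(z) = 36 + z + 6*(2 + z)*(3 + z) (y(z) = (6 + (z + 2)*(z + 3))*6 + z = (6 + (2 + z)*(3 + z))*6 + z = (36 + 6*(2 + z)*(3 + z)) + z = 36 + z + 6*(2 + z)*(3 + z))
4414 - y(j) = 4414 - (72 + 6*15² + 31*15) = 4414 - (72 + 6*225 + 465) = 4414 - (72 + 1350 + 465) = 4414 - 1*1887 = 4414 - 1887 = 2527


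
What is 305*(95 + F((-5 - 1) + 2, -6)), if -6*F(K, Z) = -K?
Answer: 86315/3 ≈ 28772.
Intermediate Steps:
F(K, Z) = K/6 (F(K, Z) = -(-1)*K/6 = K/6)
305*(95 + F((-5 - 1) + 2, -6)) = 305*(95 + ((-5 - 1) + 2)/6) = 305*(95 + (-6 + 2)/6) = 305*(95 + (1/6)*(-4)) = 305*(95 - 2/3) = 305*(283/3) = 86315/3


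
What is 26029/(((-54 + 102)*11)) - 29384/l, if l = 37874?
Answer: 485153797/9998736 ≈ 48.521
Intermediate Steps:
26029/(((-54 + 102)*11)) - 29384/l = 26029/(((-54 + 102)*11)) - 29384/37874 = 26029/((48*11)) - 29384*1/37874 = 26029/528 - 14692/18937 = 485153797/9998736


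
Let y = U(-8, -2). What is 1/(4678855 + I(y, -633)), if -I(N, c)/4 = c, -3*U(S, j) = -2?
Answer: 1/4681387 ≈ 2.1361e-7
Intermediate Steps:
U(S, j) = 2/3 (U(S, j) = -1/3*(-2) = 2/3)
y = 2/3 ≈ 0.66667
I(N, c) = -4*c
1/(4678855 + I(y, -633)) = 1/(4678855 - 4*(-633)) = 1/(4678855 + 2532) = 1/4681387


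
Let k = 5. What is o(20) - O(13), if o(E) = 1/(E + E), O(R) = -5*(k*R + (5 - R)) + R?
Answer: 10881/40 ≈ 272.02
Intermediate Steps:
O(R) = -25 - 19*R (O(R) = -5*(5*R + (5 - R)) + R = -5*(5 + 4*R) + R = (-25 - 20*R) + R = -25 - 19*R)
o(E) = 1/(2*E)
o(20) - O(13) = (½)/20 - (-25 - 19*13) = (½)*(1/20) - (-25 - 247) = 1/40 - 1*(-272) = 1/40 + 272 = 10881/40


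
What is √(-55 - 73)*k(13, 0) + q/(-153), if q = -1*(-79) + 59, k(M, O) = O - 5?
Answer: -46/51 - 40*I*√2 ≈ -0.90196 - 56.569*I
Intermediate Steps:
k(M, O) = -5 + O
q = 138 (q = 79 + 59 = 138)
√(-55 - 73)*k(13, 0) + q/(-153) = √(-55 - 73)*(-5 + 0) + 138/(-153) = √(-128)*(-5) + 138*(-1/153) = (8*I*√2)*(-5) - 46/51 = -40*I*√2 - 46/51 = -46/51 - 40*I*√2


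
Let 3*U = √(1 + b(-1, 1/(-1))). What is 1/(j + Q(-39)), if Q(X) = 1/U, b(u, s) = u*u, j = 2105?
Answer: 4210/8862041 - 3*√2/8862041 ≈ 0.00047458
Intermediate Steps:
b(u, s) = u²
U = √2/3 (U = √(1 + (-1)²)/3 = √(1 + 1)/3 = √2/3 ≈ 0.47140)
Q(X) = 3*√2/2 (Q(X) = 1/(√2/3) = 3*√2/2)
1/(j + Q(-39)) = 1/(2105 + 3*√2/2)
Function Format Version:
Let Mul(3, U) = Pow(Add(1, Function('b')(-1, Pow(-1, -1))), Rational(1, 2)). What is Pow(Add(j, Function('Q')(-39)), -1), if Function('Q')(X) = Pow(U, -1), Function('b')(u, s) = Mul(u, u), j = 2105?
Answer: Add(Rational(4210, 8862041), Mul(Rational(-3, 8862041), Pow(2, Rational(1, 2)))) ≈ 0.00047458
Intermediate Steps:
Function('b')(u, s) = Pow(u, 2)
U = Mul(Rational(1, 3), Pow(2, Rational(1, 2))) (U = Mul(Rational(1, 3), Pow(Add(1, Pow(-1, 2)), Rational(1, 2))) = Mul(Rational(1, 3), Pow(Add(1, 1), Rational(1, 2))) = Mul(Rational(1, 3), Pow(2, Rational(1, 2))) ≈ 0.47140)
Function('Q')(X) = Mul(Rational(3, 2), Pow(2, Rational(1, 2))) (Function('Q')(X) = Pow(Mul(Rational(1, 3), Pow(2, Rational(1, 2))), -1) = Mul(Rational(3, 2), Pow(2, Rational(1, 2))))
Pow(Add(j, Function('Q')(-39)), -1) = Pow(Add(2105, Mul(Rational(3, 2), Pow(2, Rational(1, 2)))), -1)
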